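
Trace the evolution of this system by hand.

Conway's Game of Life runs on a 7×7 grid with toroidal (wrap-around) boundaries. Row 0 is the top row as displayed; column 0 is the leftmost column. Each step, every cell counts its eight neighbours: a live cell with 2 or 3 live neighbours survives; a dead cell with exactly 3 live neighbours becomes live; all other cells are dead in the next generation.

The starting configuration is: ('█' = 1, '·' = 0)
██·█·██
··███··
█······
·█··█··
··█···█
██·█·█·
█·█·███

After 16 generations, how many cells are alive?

k=0  ██·█·██
··███··
█······
·█··█··
··█···█
██·█·█·
█·█·███
k=1  ·······
··████·
·██·█··
██·····
··█████
···█···
·······
k=2  ···██··
·██·██·
█···██·
█·····█
███████
··██·█·
·······
k=3  ··████·
·██···█
█··██··
··█····
·······
█····█·
··█····
k=4  ····██·
██····█
█··█···
···█···
·······
·······
·██··██
k=5  ··█·█··
██··███
███···█
·······
·······
·······
····███
k=6  ·█·····
····█··
··█····
██·····
·······
·····█·
···███·
k=7  ···█·█·
·······
·█·····
·█·····
·······
·····█·
····██·
k=8  ·····█·
·······
·······
·······
·······
····██·
·····██
k=9  ·····██
·······
·······
·······
·······
····███
······█
k=10  ·····██
·······
·······
·······
·····█·
·····██
█···█··
k=11  ·····██
·······
·······
·······
·····██
····███
█···█··
k=12  ·····██
·······
·······
·······
····█·█
█···█··
█···█··
k=13  ·····██
·······
·······
·······
·····█·
█··██·█
█···█··
k=14  ·····██
·······
·······
·······
····███
█··██·█
█··██··
k=15  ····███
·······
·······
·····█·
█··██·█
█······
█··█···
k=16  ····███
·····█·
·······
····███
█···███
██·██··
█···██·

18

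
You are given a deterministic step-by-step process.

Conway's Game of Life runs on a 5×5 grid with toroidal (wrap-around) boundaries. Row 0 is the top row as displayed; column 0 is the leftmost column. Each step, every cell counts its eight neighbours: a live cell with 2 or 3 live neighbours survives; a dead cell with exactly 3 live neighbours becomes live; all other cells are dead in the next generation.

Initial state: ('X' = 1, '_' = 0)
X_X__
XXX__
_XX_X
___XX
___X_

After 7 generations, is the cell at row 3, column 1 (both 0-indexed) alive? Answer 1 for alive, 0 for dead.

1

0) X_X__
XXX__
_XX_X
___XX
___X_
1) X_XXX
____X
____X
X___X
__XX_
2) XXX__
_____
___XX
X___X
__X__
3) _XX__
XXXXX
X__XX
X___X
__XXX
4) _____
_____
_____
_XX__
__X_X
5) _____
_____
_____
_XXX_
_XXX_
6) __X__
_____
__X__
_X_X_
_X_X_
7) __X__
_____
__X__
_X_X_
_X_X_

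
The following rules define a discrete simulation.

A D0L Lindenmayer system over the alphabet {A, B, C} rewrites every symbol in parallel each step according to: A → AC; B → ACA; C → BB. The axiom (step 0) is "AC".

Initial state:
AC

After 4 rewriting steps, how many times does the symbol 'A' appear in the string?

21

k=0  AC
k=1  ACBB
k=2  ACBBACAACA
k=3  ACBBACAACAACBBACACBBAC
k=4  ACBBACAACAACBBACACBBACACBBACAACAACBBACBBACAACAACBB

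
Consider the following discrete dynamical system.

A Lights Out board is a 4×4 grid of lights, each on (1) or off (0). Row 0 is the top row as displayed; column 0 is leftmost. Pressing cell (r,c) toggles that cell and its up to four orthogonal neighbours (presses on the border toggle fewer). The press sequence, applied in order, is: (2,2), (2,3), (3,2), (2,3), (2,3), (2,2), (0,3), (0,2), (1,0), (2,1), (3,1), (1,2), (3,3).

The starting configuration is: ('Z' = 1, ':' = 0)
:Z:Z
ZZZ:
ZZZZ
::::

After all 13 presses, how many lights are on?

13

[0] :Z:Z
ZZZ:
ZZZZ
::::
[1] :Z:Z
ZZ::
Z:::
::Z:
[2] :Z:Z
ZZ:Z
Z:ZZ
::ZZ
[3] :Z:Z
ZZ:Z
Z::Z
:Z::
[4] :Z:Z
ZZ::
Z:Z:
:Z:Z
[5] :Z:Z
ZZ:Z
Z::Z
:Z::
[6] :Z:Z
ZZZZ
ZZZ:
:ZZ:
[7] :ZZ:
ZZZ:
ZZZ:
:ZZ:
[8] :::Z
ZZ::
ZZZ:
:ZZ:
[9] Z::Z
::::
:ZZ:
:ZZ:
[10] Z::Z
:Z::
Z:::
::Z:
[11] Z::Z
:Z::
ZZ::
ZZ::
[12] Z:ZZ
::ZZ
ZZZ:
ZZ::
[13] Z:ZZ
::ZZ
ZZZZ
ZZZZ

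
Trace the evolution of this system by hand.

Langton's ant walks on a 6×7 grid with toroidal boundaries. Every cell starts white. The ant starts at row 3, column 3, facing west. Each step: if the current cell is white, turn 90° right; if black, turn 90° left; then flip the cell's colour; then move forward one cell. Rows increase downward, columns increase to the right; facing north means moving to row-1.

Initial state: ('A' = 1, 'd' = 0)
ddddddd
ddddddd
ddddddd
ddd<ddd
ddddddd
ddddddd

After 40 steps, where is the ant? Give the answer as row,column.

t=0: ddddddd
ddddddd
ddddddd
ddd<ddd
ddddddd
ddddddd
t=1: ddddddd
ddddddd
ddd^ddd
dddAddd
ddddddd
ddddddd
t=2: ddddddd
ddddddd
dddA>dd
dddAddd
ddddddd
ddddddd
t=3: ddddddd
ddddddd
dddAAdd
dddAvdd
ddddddd
ddddddd
t=4: ddddddd
ddddddd
dddAAdd
ddd<Add
ddddddd
ddddddd
t=5: ddddddd
ddddddd
dddAAdd
ddddAdd
dddvddd
ddddddd
t=6: ddddddd
ddddddd
dddAAdd
ddddAdd
dd<Addd
ddddddd
t=7: ddddddd
ddddddd
dddAAdd
dd^dAdd
ddAAddd
ddddddd
t=8: ddddddd
ddddddd
dddAAdd
ddA>Add
ddAAddd
ddddddd
t=9: ddddddd
ddddddd
dddAAdd
ddAAAdd
ddAvddd
ddddddd
t=10: ddddddd
ddddddd
dddAAdd
ddAAAdd
ddAd>dd
ddddddd
t=11: ddddddd
ddddddd
dddAAdd
ddAAAdd
ddAdAdd
ddddvdd
t=12: ddddddd
ddddddd
dddAAdd
ddAAAdd
ddAdAdd
ddd<Add
t=13: ddddddd
ddddddd
dddAAdd
ddAAAdd
ddA^Add
dddAAdd
t=14: ddddddd
ddddddd
dddAAdd
ddAAAdd
ddAA>dd
dddAAdd
t=15: ddddddd
ddddddd
dddAAdd
ddAA^dd
ddAAddd
dddAAdd
t=16: ddddddd
ddddddd
dddAAdd
ddA<ddd
ddAAddd
dddAAdd
t=17: ddddddd
ddddddd
dddAAdd
ddAdddd
ddAvddd
dddAAdd
t=18: ddddddd
ddddddd
dddAAdd
ddAdddd
ddAd>dd
dddAAdd
t=19: ddddddd
ddddddd
dddAAdd
ddAdddd
ddAdAdd
dddAvdd
t=20: ddddddd
ddddddd
dddAAdd
ddAdddd
ddAdAdd
dddAd>d
t=21: dddddvd
ddddddd
dddAAdd
ddAdddd
ddAdAdd
dddAdAd
t=22: dddd<Ad
ddddddd
dddAAdd
ddAdddd
ddAdAdd
dddAdAd
t=23: ddddAAd
ddddddd
dddAAdd
ddAdddd
ddAdAdd
dddA^Ad
t=24: ddddAAd
ddddddd
dddAAdd
ddAdddd
ddAdAdd
dddAA>d
t=25: ddddAAd
ddddddd
dddAAdd
ddAdddd
ddAdA^d
dddAAdd
t=26: ddddAAd
ddddddd
dddAAdd
ddAdddd
ddAdAA>
dddAAdd
t=27: ddddAAd
ddddddd
dddAAdd
ddAdddd
ddAdAAA
dddAAdv
t=28: ddddAAd
ddddddd
dddAAdd
ddAdddd
ddAdAAA
dddAA<A
t=29: ddddAAd
ddddddd
dddAAdd
ddAdddd
ddAdA^A
dddAAAA
t=30: ddddAAd
ddddddd
dddAAdd
ddAdddd
ddAd<dA
dddAAAA
t=31: ddddAAd
ddddddd
dddAAdd
ddAdddd
ddAdddA
dddAvAA
t=32: ddddAAd
ddddddd
dddAAdd
ddAdddd
ddAdddA
dddAd>A
t=33: ddddAAd
ddddddd
dddAAdd
ddAdddd
ddAdd^A
dddAddA
t=34: ddddAAd
ddddddd
dddAAdd
ddAdddd
ddAddA>
dddAddA
t=35: ddddAAd
ddddddd
dddAAdd
ddAddd^
ddAddAd
dddAddA
t=36: ddddAAd
ddddddd
dddAAdd
>dAdddA
ddAddAd
dddAddA
t=37: ddddAAd
ddddddd
dddAAdd
AdAdddA
vdAddAd
dddAddA
t=38: ddddAAd
ddddddd
dddAAdd
AdAdddA
AdAddA<
dddAddA
t=39: ddddAAd
ddddddd
dddAAdd
AdAddd^
AdAddAA
dddAddA
t=40: ddddAAd
ddddddd
dddAAdd
AdAdd<d
AdAddAA
dddAddA

3,5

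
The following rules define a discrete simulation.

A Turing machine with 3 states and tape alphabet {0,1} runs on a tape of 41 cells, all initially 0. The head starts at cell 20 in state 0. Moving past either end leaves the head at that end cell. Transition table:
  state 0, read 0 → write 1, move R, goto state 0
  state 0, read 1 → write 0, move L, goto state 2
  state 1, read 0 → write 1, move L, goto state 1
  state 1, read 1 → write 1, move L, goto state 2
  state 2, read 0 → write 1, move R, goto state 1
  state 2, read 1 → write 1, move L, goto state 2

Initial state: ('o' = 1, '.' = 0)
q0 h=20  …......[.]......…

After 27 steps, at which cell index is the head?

34

k=0  q0 h=20  …......[.]......…
k=1  q0 h=21  ….....o[.]......…
k=2  q0 h=22  …....oo[.]......…
k=3  q0 h=23  …...ooo[.]......…
k=4  q0 h=24  …..oooo[.]......…
k=5  q0 h=25  ….ooooo[.]......…
k=6  q0 h=26  …oooooo[.]......…
k=7  q0 h=27  …oooooo[.]......…
k=8  q0 h=28  …oooooo[.]......…
k=9  q0 h=29  …oooooo[.]......…
k=10  q0 h=30  …oooooo[.]......…
k=11  q0 h=31  …oooooo[.]......…
k=12  q0 h=32  …oooooo[.]......…
k=13  q0 h=33  …oooooo[.]......…
k=14  q0 h=34  …oooooo[.]......|
k=15  q0 h=35  …oooooo[.].....|
k=16  q0 h=36  …oooooo[.]....|
k=17  q0 h=37  …oooooo[.]...|
k=18  q0 h=38  …oooooo[.]..|
k=19  q0 h=39  …oooooo[.].|
k=20  q0 h=40  …oooooo[.]|
k=21  q0 h=40  …oooooo[o]|
k=22  q2 h=39  …oooooo[o].|
k=23  q2 h=38  …oooooo[o]o.|
k=24  q2 h=37  …oooooo[o]oo.|
k=25  q2 h=36  …oooooo[o]ooo.|
k=26  q2 h=35  …oooooo[o]oooo.|
k=27  q2 h=34  …oooooo[o]ooooo.|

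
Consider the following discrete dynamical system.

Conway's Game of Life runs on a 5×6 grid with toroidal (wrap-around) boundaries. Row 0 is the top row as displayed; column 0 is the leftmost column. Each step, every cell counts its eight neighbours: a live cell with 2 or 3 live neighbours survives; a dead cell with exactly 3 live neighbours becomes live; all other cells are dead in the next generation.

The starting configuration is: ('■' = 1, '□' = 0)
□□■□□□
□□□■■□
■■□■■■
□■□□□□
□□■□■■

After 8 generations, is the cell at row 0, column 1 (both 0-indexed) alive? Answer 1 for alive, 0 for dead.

1

gen 0: □□■□□□
□□□■■□
■■□■■■
□■□□□□
□□■□■■
gen 1: □□■□□■
■■□□□□
■■□■□■
□■□□□□
□■■■□□
gen 2: □□□■□□
□□□□■□
□□□□□■
□□□■■□
■■□■□□
gen 3: □□■■■□
□□□□■□
□□□■□■
■□■■■■
□□□■□□
gen 4: □□■□■□
□□■□□■
■□■□□□
■□■□□■
□■□□□□
gen 5: □■■■□□
□□■□□■
■□■■□□
■□■□□■
■■■■□■
gen 6: □□□□□■
■□□□■□
■□■■■□
□□□□□□
□□□□□■
gen 7: ■□□□■■
■■□□■□
□■□■■□
□□□■■■
□□□□□□
gen 8: ■■□□■□
□■■□□□
□■□□□□
□□■■□■
■□□■□□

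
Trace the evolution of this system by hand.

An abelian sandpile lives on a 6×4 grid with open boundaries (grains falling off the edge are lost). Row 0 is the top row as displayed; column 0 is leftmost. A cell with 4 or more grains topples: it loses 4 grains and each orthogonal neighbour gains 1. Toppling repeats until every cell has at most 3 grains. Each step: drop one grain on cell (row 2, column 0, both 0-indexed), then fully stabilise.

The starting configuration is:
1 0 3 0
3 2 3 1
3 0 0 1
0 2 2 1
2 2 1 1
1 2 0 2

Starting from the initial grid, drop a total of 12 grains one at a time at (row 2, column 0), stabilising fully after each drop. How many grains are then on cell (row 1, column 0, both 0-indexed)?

0

step 0: 1 0 3 0
3 2 3 1
3 0 0 1
0 2 2 1
2 2 1 1
1 2 0 2
step 1: 2 0 3 0
0 3 3 1
1 1 0 1
1 2 2 1
2 2 1 1
1 2 0 2
step 2: 2 0 3 0
0 3 3 1
2 1 0 1
1 2 2 1
2 2 1 1
1 2 0 2
step 3: 2 0 3 0
0 3 3 1
3 1 0 1
1 2 2 1
2 2 1 1
1 2 0 2
step 4: 2 0 3 0
1 3 3 1
0 2 0 1
2 2 2 1
2 2 1 1
1 2 0 2
step 5: 2 0 3 0
1 3 3 1
1 2 0 1
2 2 2 1
2 2 1 1
1 2 0 2
step 6: 2 0 3 0
1 3 3 1
2 2 0 1
2 2 2 1
2 2 1 1
1 2 0 2
step 7: 2 0 3 0
1 3 3 1
3 2 0 1
2 2 2 1
2 2 1 1
1 2 0 2
step 8: 2 0 3 0
2 3 3 1
0 3 0 1
3 2 2 1
2 2 1 1
1 2 0 2
step 9: 2 0 3 0
2 3 3 1
1 3 0 1
3 2 2 1
2 2 1 1
1 2 0 2
step 10: 2 0 3 0
2 3 3 1
2 3 0 1
3 2 2 1
2 2 1 1
1 2 0 2
step 11: 2 0 3 0
2 3 3 1
3 3 0 1
3 2 2 1
2 2 1 1
1 2 0 2
step 12: 3 2 0 1
0 2 1 2
3 2 2 1
1 0 3 1
3 3 1 1
1 2 0 2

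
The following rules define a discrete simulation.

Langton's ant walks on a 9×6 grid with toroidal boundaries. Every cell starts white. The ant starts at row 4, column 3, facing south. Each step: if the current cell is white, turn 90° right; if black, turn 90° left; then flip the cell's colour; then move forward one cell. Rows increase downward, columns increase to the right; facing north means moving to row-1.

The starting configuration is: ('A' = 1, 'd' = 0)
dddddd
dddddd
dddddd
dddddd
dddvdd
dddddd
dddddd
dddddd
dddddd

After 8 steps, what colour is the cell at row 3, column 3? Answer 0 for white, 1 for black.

t=0: dddddd
dddddd
dddddd
dddddd
dddvdd
dddddd
dddddd
dddddd
dddddd
t=1: dddddd
dddddd
dddddd
dddddd
dd<Add
dddddd
dddddd
dddddd
dddddd
t=2: dddddd
dddddd
dddddd
dd^ddd
ddAAdd
dddddd
dddddd
dddddd
dddddd
t=3: dddddd
dddddd
dddddd
ddA>dd
ddAAdd
dddddd
dddddd
dddddd
dddddd
t=4: dddddd
dddddd
dddddd
ddAAdd
ddAvdd
dddddd
dddddd
dddddd
dddddd
t=5: dddddd
dddddd
dddddd
ddAAdd
ddAd>d
dddddd
dddddd
dddddd
dddddd
t=6: dddddd
dddddd
dddddd
ddAAdd
ddAdAd
ddddvd
dddddd
dddddd
dddddd
t=7: dddddd
dddddd
dddddd
ddAAdd
ddAdAd
ddd<Ad
dddddd
dddddd
dddddd
t=8: dddddd
dddddd
dddddd
ddAAdd
ddA^Ad
dddAAd
dddddd
dddddd
dddddd

1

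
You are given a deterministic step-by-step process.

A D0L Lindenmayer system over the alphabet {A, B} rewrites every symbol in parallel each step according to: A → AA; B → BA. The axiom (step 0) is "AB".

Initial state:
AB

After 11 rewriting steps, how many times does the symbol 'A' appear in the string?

[0] AB
[1] AABA
[2] AAAABAAA
[3] AAAAAAAABAAAAAAA
[4] AAAAAAAAAAAAAAAABAAAAAAAAAAAAAAA
[5] AAAAAAAAAAAAAAAAAAAAAAAAAAAAAAAABAAAAAAAAAAAAAAAAAAAAAAAAAAAAAAA
[6] AAAAAAAAAAAAAAAAAAAAAAAAAAAAAAAAAAAAAAAAAAAAAAAAAAAAAAAAAA…AAAAAAAAAAAAAAAAAAAAAAAAAAAAAAAAAAAAAAAAAAAAAAAAAAAAAAAAAA  (len 128)
[7] AAAAAAAAAAAAAAAAAAAAAAAAAAAAAAAAAAAAAAAAAAAAAAAAAAAAAAAAAA…AAAAAAAAAAAAAAAAAAAAAAAAAAAAAAAAAAAAAAAAAAAAAAAAAAAAAAAAAA  (len 256)
[8] AAAAAAAAAAAAAAAAAAAAAAAAAAAAAAAAAAAAAAAAAAAAAAAAAAAAAAAAAA…AAAAAAAAAAAAAAAAAAAAAAAAAAAAAAAAAAAAAAAAAAAAAAAAAAAAAAAAAA  (len 512)
[9] AAAAAAAAAAAAAAAAAAAAAAAAAAAAAAAAAAAAAAAAAAAAAAAAAAAAAAAAAA…AAAAAAAAAAAAAAAAAAAAAAAAAAAAAAAAAAAAAAAAAAAAAAAAAAAAAAAAAA  (len 1024)
[10] AAAAAAAAAAAAAAAAAAAAAAAAAAAAAAAAAAAAAAAAAAAAAAAAAAAAAAAAAA…AAAAAAAAAAAAAAAAAAAAAAAAAAAAAAAAAAAAAAAAAAAAAAAAAAAAAAAAAA  (len 2048)
[11] AAAAAAAAAAAAAAAAAAAAAAAAAAAAAAAAAAAAAAAAAAAAAAAAAAAAAAAAAA…AAAAAAAAAAAAAAAAAAAAAAAAAAAAAAAAAAAAAAAAAAAAAAAAAAAAAAAAAA  (len 4096)

4095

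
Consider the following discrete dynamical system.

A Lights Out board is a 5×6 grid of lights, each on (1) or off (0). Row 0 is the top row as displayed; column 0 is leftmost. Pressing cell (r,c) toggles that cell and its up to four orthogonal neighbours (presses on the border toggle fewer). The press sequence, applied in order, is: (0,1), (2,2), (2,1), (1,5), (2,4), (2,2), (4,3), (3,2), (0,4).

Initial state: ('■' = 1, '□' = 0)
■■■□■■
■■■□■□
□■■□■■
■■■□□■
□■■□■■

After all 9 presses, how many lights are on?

k=0  ■■■□■■
■■■□■□
□■■□■■
■■■□□■
□■■□■■
k=1  □□□□■■
■□■□■□
□■■□■■
■■■□□■
□■■□■■
k=2  □□□□■■
■□□□■□
□□□■■■
■■□□□■
□■■□■■
k=3  □□□□■■
■■□□■□
■■■■■■
■□□□□■
□■■□■■
k=4  □□□□■□
■■□□□■
■■■■■□
■□□□□■
□■■□■■
k=5  □□□□■□
■■□□■■
■■■□□■
■□□□■■
□■■□■■
k=6  □□□□■□
■■■□■■
■□□■□■
■□■□■■
□■■□■■
k=7  □□□□■□
■■■□■■
■□□■□■
■□■■■■
□■□■□■
k=8  □□□□■□
■■■□■■
■□■■□■
■■□□■■
□■■■□■
k=9  □□□■□■
■■■□□■
■□■■□■
■■□□■■
□■■■□■

18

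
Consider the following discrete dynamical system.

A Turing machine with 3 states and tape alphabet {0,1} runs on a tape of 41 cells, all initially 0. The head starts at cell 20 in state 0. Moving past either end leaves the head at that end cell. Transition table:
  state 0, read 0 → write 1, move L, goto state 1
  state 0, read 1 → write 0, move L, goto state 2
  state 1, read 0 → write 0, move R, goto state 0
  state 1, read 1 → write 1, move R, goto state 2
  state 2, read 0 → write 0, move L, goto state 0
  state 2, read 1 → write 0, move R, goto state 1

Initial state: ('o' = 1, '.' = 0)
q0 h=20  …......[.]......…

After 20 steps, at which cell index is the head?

gen 0: q0 h=20  …......[.]......…
gen 1: q1 h=19  …......[.]o.....…
gen 2: q0 h=20  …......[o]......…
gen 3: q2 h=19  …......[.]......…
gen 4: q0 h=18  …......[.]......…
gen 5: q1 h=17  …......[.]o.....…
gen 6: q0 h=18  …......[o]......…
gen 7: q2 h=17  …......[.]......…
gen 8: q0 h=16  …......[.]......…
gen 9: q1 h=15  …......[.]o.....…
gen 10: q0 h=16  …......[o]......…
gen 11: q2 h=15  …......[.]......…
gen 12: q0 h=14  …......[.]......…
gen 13: q1 h=13  …......[.]o.....…
gen 14: q0 h=14  …......[o]......…
gen 15: q2 h=13  …......[.]......…
gen 16: q0 h=12  …......[.]......…
gen 17: q1 h=11  …......[.]o.....…
gen 18: q0 h=12  …......[o]......…
gen 19: q2 h=11  …......[.]......…
gen 20: q0 h=10  …......[.]......…

10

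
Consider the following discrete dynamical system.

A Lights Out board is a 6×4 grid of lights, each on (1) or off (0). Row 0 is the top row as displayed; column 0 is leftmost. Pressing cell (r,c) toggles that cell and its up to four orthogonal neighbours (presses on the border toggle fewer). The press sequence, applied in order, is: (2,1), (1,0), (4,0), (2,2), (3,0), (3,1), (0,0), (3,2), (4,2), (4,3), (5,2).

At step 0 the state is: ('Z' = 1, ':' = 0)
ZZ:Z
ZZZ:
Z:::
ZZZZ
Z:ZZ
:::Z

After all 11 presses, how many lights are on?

t=0: ZZ:Z
ZZZ:
Z:::
ZZZZ
Z:ZZ
:::Z
t=1: ZZ:Z
Z:Z:
:ZZ:
Z:ZZ
Z:ZZ
:::Z
t=2: :Z:Z
:ZZ:
ZZZ:
Z:ZZ
Z:ZZ
:::Z
t=3: :Z:Z
:ZZ:
ZZZ:
::ZZ
:ZZZ
Z::Z
t=4: :Z:Z
:Z::
Z::Z
:::Z
:ZZZ
Z::Z
t=5: :Z:Z
:Z::
:::Z
ZZ:Z
ZZZZ
Z::Z
t=6: :Z:Z
:Z::
:Z:Z
::ZZ
Z:ZZ
Z::Z
t=7: Z::Z
ZZ::
:Z:Z
::ZZ
Z:ZZ
Z::Z
t=8: Z::Z
ZZ::
:ZZZ
:Z::
Z::Z
Z::Z
t=9: Z::Z
ZZ::
:ZZZ
:ZZ:
ZZZ:
Z:ZZ
t=10: Z::Z
ZZ::
:ZZZ
:ZZZ
ZZ:Z
Z:Z:
t=11: Z::Z
ZZ::
:ZZZ
:ZZZ
ZZZZ
ZZ:Z

17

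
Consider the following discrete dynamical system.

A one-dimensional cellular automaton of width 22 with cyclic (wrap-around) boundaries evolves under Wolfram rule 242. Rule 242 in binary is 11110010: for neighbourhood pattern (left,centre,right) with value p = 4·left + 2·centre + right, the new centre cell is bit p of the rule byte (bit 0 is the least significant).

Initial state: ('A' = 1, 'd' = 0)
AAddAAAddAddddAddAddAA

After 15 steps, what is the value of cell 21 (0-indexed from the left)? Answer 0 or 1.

1

t=0: AAddAAAddAddddAddAddAA
t=1: AAAAdAAAAdAddAdAAdAAdA
t=2: AAAAAdAAAAdAAdAdAAdAAd
t=3: dAAAAAdAAAAdAAdAdAAdAA
t=4: AdAAAAAdAAAAdAAdAdAAdA
t=5: AAdAAAAAdAAAAdAAdAdAAd
t=6: dAAdAAAAAdAAAAdAAdAdAA
t=7: AdAAdAAAAAdAAAAdAAdAdA
t=8: AAdAAdAAAAAdAAAAdAAdAd
t=9: dAAdAAdAAAAAdAAAAdAAdA
t=10: AdAAdAAdAAAAAdAAAAdAAd
t=11: dAdAAdAAdAAAAAdAAAAdAA
t=12: AdAdAAdAAdAAAAAdAAAAdA
t=13: AAdAdAAdAAdAAAAAdAAAAd
t=14: dAAdAdAAdAAdAAAAAdAAAA
t=15: AdAAdAdAAdAAdAAAAAdAAA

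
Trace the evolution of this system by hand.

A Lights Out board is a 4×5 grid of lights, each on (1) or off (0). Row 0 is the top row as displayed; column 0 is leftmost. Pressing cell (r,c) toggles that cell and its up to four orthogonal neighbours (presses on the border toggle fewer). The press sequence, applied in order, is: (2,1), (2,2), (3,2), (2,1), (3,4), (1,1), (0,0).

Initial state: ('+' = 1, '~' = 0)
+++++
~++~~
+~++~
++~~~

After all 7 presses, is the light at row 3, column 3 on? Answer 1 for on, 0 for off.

0

[0] +++++
~++~~
+~++~
++~~~
[1] +++++
~~+~~
~+~+~
+~~~~
[2] +++++
~~~~~
~~+~~
+~+~~
[3] +++++
~~~~~
~~~~~
++~+~
[4] +++++
~+~~~
+++~~
+~~+~
[5] +++++
~+~~~
+++~+
+~~~+
[6] +~+++
+~+~~
+~+~+
+~~~+
[7] ~++++
~~+~~
+~+~+
+~~~+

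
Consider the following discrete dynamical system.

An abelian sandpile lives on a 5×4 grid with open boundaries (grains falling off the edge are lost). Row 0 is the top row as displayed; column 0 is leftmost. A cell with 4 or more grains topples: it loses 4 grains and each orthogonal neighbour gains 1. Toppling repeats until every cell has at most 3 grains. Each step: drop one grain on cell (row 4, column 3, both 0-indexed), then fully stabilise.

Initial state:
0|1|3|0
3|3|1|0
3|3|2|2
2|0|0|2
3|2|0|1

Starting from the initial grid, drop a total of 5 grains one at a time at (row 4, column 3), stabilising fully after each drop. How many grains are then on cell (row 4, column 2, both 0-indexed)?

1

[0] 0|1|3|0
3|3|1|0
3|3|2|2
2|0|0|2
3|2|0|1
[1] 0|1|3|0
3|3|1|0
3|3|2|2
2|0|0|2
3|2|0|2
[2] 0|1|3|0
3|3|1|0
3|3|2|2
2|0|0|2
3|2|0|3
[3] 0|1|3|0
3|3|1|0
3|3|2|2
2|0|0|3
3|2|1|0
[4] 0|1|3|0
3|3|1|0
3|3|2|2
2|0|0|3
3|2|1|1
[5] 0|1|3|0
3|3|1|0
3|3|2|2
2|0|0|3
3|2|1|2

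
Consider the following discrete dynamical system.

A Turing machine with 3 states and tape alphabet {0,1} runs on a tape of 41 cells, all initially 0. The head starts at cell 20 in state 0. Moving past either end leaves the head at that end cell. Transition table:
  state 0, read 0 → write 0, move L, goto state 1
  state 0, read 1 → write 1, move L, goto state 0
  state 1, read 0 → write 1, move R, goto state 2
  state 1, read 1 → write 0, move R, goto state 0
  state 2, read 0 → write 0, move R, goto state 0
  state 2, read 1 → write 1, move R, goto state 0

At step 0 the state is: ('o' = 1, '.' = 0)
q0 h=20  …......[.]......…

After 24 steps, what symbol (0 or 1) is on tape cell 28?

0

gen 0: q0 h=20  …......[.]......…
gen 1: q1 h=19  …......[.]......…
gen 2: q2 h=20  ….....o[.]......…
gen 3: q0 h=21  …....o.[.]......…
gen 4: q1 h=20  ….....o[.]......…
gen 5: q2 h=21  …....oo[.]......…
gen 6: q0 h=22  …...oo.[.]......…
gen 7: q1 h=21  …....oo[.]......…
gen 8: q2 h=22  …...ooo[.]......…
gen 9: q0 h=23  …..ooo.[.]......…
gen 10: q1 h=22  …...ooo[.]......…
gen 11: q2 h=23  …..oooo[.]......…
gen 12: q0 h=24  ….oooo.[.]......…
gen 13: q1 h=23  …..oooo[.]......…
gen 14: q2 h=24  ….ooooo[.]......…
gen 15: q0 h=25  …ooooo.[.]......…
gen 16: q1 h=24  ….ooooo[.]......…
gen 17: q2 h=25  …oooooo[.]......…
gen 18: q0 h=26  …ooooo.[.]......…
gen 19: q1 h=25  …oooooo[.]......…
gen 20: q2 h=26  …oooooo[.]......…
gen 21: q0 h=27  …ooooo.[.]......…
gen 22: q1 h=26  …oooooo[.]......…
gen 23: q2 h=27  …oooooo[.]......…
gen 24: q0 h=28  …ooooo.[.]......…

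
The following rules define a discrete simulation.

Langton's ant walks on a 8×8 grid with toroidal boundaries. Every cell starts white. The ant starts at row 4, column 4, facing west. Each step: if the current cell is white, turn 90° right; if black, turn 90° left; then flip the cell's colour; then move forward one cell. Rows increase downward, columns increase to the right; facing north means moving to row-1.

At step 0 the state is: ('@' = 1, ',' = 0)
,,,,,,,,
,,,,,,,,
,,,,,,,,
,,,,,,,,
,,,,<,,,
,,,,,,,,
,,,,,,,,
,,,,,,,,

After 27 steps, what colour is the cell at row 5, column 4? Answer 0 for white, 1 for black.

step 0: ,,,,,,,,
,,,,,,,,
,,,,,,,,
,,,,,,,,
,,,,<,,,
,,,,,,,,
,,,,,,,,
,,,,,,,,
step 1: ,,,,,,,,
,,,,,,,,
,,,,,,,,
,,,,^,,,
,,,,@,,,
,,,,,,,,
,,,,,,,,
,,,,,,,,
step 2: ,,,,,,,,
,,,,,,,,
,,,,,,,,
,,,,@>,,
,,,,@,,,
,,,,,,,,
,,,,,,,,
,,,,,,,,
step 3: ,,,,,,,,
,,,,,,,,
,,,,,,,,
,,,,@@,,
,,,,@v,,
,,,,,,,,
,,,,,,,,
,,,,,,,,
step 4: ,,,,,,,,
,,,,,,,,
,,,,,,,,
,,,,@@,,
,,,,<@,,
,,,,,,,,
,,,,,,,,
,,,,,,,,
step 5: ,,,,,,,,
,,,,,,,,
,,,,,,,,
,,,,@@,,
,,,,,@,,
,,,,v,,,
,,,,,,,,
,,,,,,,,
step 6: ,,,,,,,,
,,,,,,,,
,,,,,,,,
,,,,@@,,
,,,,,@,,
,,,<@,,,
,,,,,,,,
,,,,,,,,
step 7: ,,,,,,,,
,,,,,,,,
,,,,,,,,
,,,,@@,,
,,,^,@,,
,,,@@,,,
,,,,,,,,
,,,,,,,,
step 8: ,,,,,,,,
,,,,,,,,
,,,,,,,,
,,,,@@,,
,,,@>@,,
,,,@@,,,
,,,,,,,,
,,,,,,,,
step 9: ,,,,,,,,
,,,,,,,,
,,,,,,,,
,,,,@@,,
,,,@@@,,
,,,@v,,,
,,,,,,,,
,,,,,,,,
step 10: ,,,,,,,,
,,,,,,,,
,,,,,,,,
,,,,@@,,
,,,@@@,,
,,,@,>,,
,,,,,,,,
,,,,,,,,
step 11: ,,,,,,,,
,,,,,,,,
,,,,,,,,
,,,,@@,,
,,,@@@,,
,,,@,@,,
,,,,,v,,
,,,,,,,,
step 12: ,,,,,,,,
,,,,,,,,
,,,,,,,,
,,,,@@,,
,,,@@@,,
,,,@,@,,
,,,,<@,,
,,,,,,,,
step 13: ,,,,,,,,
,,,,,,,,
,,,,,,,,
,,,,@@,,
,,,@@@,,
,,,@^@,,
,,,,@@,,
,,,,,,,,
step 14: ,,,,,,,,
,,,,,,,,
,,,,,,,,
,,,,@@,,
,,,@@@,,
,,,@@>,,
,,,,@@,,
,,,,,,,,
step 15: ,,,,,,,,
,,,,,,,,
,,,,,,,,
,,,,@@,,
,,,@@^,,
,,,@@,,,
,,,,@@,,
,,,,,,,,
step 16: ,,,,,,,,
,,,,,,,,
,,,,,,,,
,,,,@@,,
,,,@<,,,
,,,@@,,,
,,,,@@,,
,,,,,,,,
step 17: ,,,,,,,,
,,,,,,,,
,,,,,,,,
,,,,@@,,
,,,@,,,,
,,,@v,,,
,,,,@@,,
,,,,,,,,
step 18: ,,,,,,,,
,,,,,,,,
,,,,,,,,
,,,,@@,,
,,,@,,,,
,,,@,>,,
,,,,@@,,
,,,,,,,,
step 19: ,,,,,,,,
,,,,,,,,
,,,,,,,,
,,,,@@,,
,,,@,,,,
,,,@,@,,
,,,,@v,,
,,,,,,,,
step 20: ,,,,,,,,
,,,,,,,,
,,,,,,,,
,,,,@@,,
,,,@,,,,
,,,@,@,,
,,,,@,>,
,,,,,,,,
step 21: ,,,,,,,,
,,,,,,,,
,,,,,,,,
,,,,@@,,
,,,@,,,,
,,,@,@,,
,,,,@,@,
,,,,,,v,
step 22: ,,,,,,,,
,,,,,,,,
,,,,,,,,
,,,,@@,,
,,,@,,,,
,,,@,@,,
,,,,@,@,
,,,,,<@,
step 23: ,,,,,,,,
,,,,,,,,
,,,,,,,,
,,,,@@,,
,,,@,,,,
,,,@,@,,
,,,,@^@,
,,,,,@@,
step 24: ,,,,,,,,
,,,,,,,,
,,,,,,,,
,,,,@@,,
,,,@,,,,
,,,@,@,,
,,,,@@>,
,,,,,@@,
step 25: ,,,,,,,,
,,,,,,,,
,,,,,,,,
,,,,@@,,
,,,@,,,,
,,,@,@^,
,,,,@@,,
,,,,,@@,
step 26: ,,,,,,,,
,,,,,,,,
,,,,,,,,
,,,,@@,,
,,,@,,,,
,,,@,@@>
,,,,@@,,
,,,,,@@,
step 27: ,,,,,,,,
,,,,,,,,
,,,,,,,,
,,,,@@,,
,,,@,,,,
,,,@,@@@
,,,,@@,v
,,,,,@@,

0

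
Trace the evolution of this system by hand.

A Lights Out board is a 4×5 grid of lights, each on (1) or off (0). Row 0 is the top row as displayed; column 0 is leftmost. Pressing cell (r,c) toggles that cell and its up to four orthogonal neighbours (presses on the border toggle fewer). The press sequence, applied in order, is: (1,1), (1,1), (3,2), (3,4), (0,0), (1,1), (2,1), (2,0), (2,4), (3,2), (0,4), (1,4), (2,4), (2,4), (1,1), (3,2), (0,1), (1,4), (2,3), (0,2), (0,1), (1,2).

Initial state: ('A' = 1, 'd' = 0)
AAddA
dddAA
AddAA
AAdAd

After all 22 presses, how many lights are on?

7

t=0: AAddA
dddAA
AddAA
AAdAd
t=1: AdddA
AAAAA
AAdAA
AAdAd
t=2: AAddA
dddAA
AddAA
AAdAd
t=3: AAddA
dddAA
AdAAA
AdAdd
t=4: AAddA
dddAA
AdAAd
AdAAA
t=5: ddddA
AddAA
AdAAd
AdAAA
t=6: dAddA
dAAAA
AAAAd
AdAAA
t=7: dAddA
ddAAA
dddAd
AAAAA
t=8: dAddA
AdAAA
AAdAd
dAAAA
t=9: dAddA
AdAAd
AAddA
dAAAd
t=10: dAddA
AdAAd
AAAdA
ddddd
t=11: dAdAd
AdAAA
AAAdA
ddddd
t=12: dAdAA
AdAdd
AAAdd
ddddd
t=13: dAdAA
AdAdA
AAAAA
ddddA
t=14: dAdAA
AdAdd
AAAdd
ddddd
t=15: dddAA
dAddd
AdAdd
ddddd
t=16: dddAA
dAddd
Adddd
dAAAd
t=17: AAAAA
ddddd
Adddd
dAAAd
t=18: AAAAd
dddAA
AdddA
dAAAd
t=19: AAAAd
ddddA
AdAAd
dAAdd
t=20: Adddd
ddAdA
AdAAd
dAAdd
t=21: dAAdd
dAAdA
AdAAd
dAAdd
t=22: dAddd
dddAA
AddAd
dAAdd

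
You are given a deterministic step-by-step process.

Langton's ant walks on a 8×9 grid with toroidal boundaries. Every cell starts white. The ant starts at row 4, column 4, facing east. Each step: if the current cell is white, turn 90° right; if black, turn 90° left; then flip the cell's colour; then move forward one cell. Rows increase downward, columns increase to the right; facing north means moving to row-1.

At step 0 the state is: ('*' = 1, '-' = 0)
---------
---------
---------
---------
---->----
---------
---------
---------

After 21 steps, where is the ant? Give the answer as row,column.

1,2

0) ---------
---------
---------
---------
---->----
---------
---------
---------
1) ---------
---------
---------
---------
----*----
----v----
---------
---------
2) ---------
---------
---------
---------
----*----
---<*----
---------
---------
3) ---------
---------
---------
---------
---^*----
---**----
---------
---------
4) ---------
---------
---------
---------
---*>----
---**----
---------
---------
5) ---------
---------
---------
----^----
---*-----
---**----
---------
---------
6) ---------
---------
---------
----*>---
---*-----
---**----
---------
---------
7) ---------
---------
---------
----**---
---*-v---
---**----
---------
---------
8) ---------
---------
---------
----**---
---*<*---
---**----
---------
---------
9) ---------
---------
---------
----^*---
---***---
---**----
---------
---------
10) ---------
---------
---------
---<-*---
---***---
---**----
---------
---------
11) ---------
---------
---^-----
---*-*---
---***---
---**----
---------
---------
12) ---------
---------
---*>----
---*-*---
---***---
---**----
---------
---------
13) ---------
---------
---**----
---*v*---
---***---
---**----
---------
---------
14) ---------
---------
---**----
---<**---
---***---
---**----
---------
---------
15) ---------
---------
---**----
----**---
---v**---
---**----
---------
---------
16) ---------
---------
---**----
----**---
---->*---
---**----
---------
---------
17) ---------
---------
---**----
----^*---
-----*---
---**----
---------
---------
18) ---------
---------
---**----
---<-*---
-----*---
---**----
---------
---------
19) ---------
---------
---^*----
---*-*---
-----*---
---**----
---------
---------
20) ---------
---------
--<-*----
---*-*---
-----*---
---**----
---------
---------
21) ---------
--^------
--*-*----
---*-*---
-----*---
---**----
---------
---------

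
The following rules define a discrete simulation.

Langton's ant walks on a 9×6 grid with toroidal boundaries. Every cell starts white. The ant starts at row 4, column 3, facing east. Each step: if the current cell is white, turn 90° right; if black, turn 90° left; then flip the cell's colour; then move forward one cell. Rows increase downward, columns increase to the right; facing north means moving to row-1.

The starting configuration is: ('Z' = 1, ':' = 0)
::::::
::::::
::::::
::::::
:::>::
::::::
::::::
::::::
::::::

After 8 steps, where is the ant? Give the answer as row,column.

t=0: ::::::
::::::
::::::
::::::
:::>::
::::::
::::::
::::::
::::::
t=1: ::::::
::::::
::::::
::::::
:::Z::
:::v::
::::::
::::::
::::::
t=2: ::::::
::::::
::::::
::::::
:::Z::
::<Z::
::::::
::::::
::::::
t=3: ::::::
::::::
::::::
::::::
::^Z::
::ZZ::
::::::
::::::
::::::
t=4: ::::::
::::::
::::::
::::::
::Z>::
::ZZ::
::::::
::::::
::::::
t=5: ::::::
::::::
::::::
:::^::
::Z:::
::ZZ::
::::::
::::::
::::::
t=6: ::::::
::::::
::::::
:::Z>:
::Z:::
::ZZ::
::::::
::::::
::::::
t=7: ::::::
::::::
::::::
:::ZZ:
::Z:v:
::ZZ::
::::::
::::::
::::::
t=8: ::::::
::::::
::::::
:::ZZ:
::Z<Z:
::ZZ::
::::::
::::::
::::::

4,3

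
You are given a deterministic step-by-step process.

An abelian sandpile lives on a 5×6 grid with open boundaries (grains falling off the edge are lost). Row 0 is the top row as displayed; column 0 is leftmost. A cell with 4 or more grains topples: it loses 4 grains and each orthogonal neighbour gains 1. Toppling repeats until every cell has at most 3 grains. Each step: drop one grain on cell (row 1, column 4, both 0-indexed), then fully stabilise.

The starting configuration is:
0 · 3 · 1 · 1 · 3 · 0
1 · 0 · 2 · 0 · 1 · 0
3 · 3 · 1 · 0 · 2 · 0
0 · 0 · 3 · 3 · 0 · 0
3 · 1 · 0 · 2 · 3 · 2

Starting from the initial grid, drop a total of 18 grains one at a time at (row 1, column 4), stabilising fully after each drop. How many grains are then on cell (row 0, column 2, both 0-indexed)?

2

[0] 0 · 3 · 1 · 1 · 3 · 0
1 · 0 · 2 · 0 · 1 · 0
3 · 3 · 1 · 0 · 2 · 0
0 · 0 · 3 · 3 · 0 · 0
3 · 1 · 0 · 2 · 3 · 2
[1] 0 · 3 · 1 · 1 · 3 · 0
1 · 0 · 2 · 0 · 2 · 0
3 · 3 · 1 · 0 · 2 · 0
0 · 0 · 3 · 3 · 0 · 0
3 · 1 · 0 · 2 · 3 · 2
[2] 0 · 3 · 1 · 1 · 3 · 0
1 · 0 · 2 · 0 · 3 · 0
3 · 3 · 1 · 0 · 2 · 0
0 · 0 · 3 · 3 · 0 · 0
3 · 1 · 0 · 2 · 3 · 2
[3] 0 · 3 · 1 · 2 · 0 · 1
1 · 0 · 2 · 1 · 1 · 1
3 · 3 · 1 · 0 · 3 · 0
0 · 0 · 3 · 3 · 0 · 0
3 · 1 · 0 · 2 · 3 · 2
[4] 0 · 3 · 1 · 2 · 0 · 1
1 · 0 · 2 · 1 · 2 · 1
3 · 3 · 1 · 0 · 3 · 0
0 · 0 · 3 · 3 · 0 · 0
3 · 1 · 0 · 2 · 3 · 2
[5] 0 · 3 · 1 · 2 · 0 · 1
1 · 0 · 2 · 1 · 3 · 1
3 · 3 · 1 · 0 · 3 · 0
0 · 0 · 3 · 3 · 0 · 0
3 · 1 · 0 · 2 · 3 · 2
[6] 0 · 3 · 1 · 2 · 1 · 1
1 · 0 · 2 · 2 · 1 · 2
3 · 3 · 1 · 1 · 0 · 1
0 · 0 · 3 · 3 · 1 · 0
3 · 1 · 0 · 2 · 3 · 2
[7] 0 · 3 · 1 · 2 · 1 · 1
1 · 0 · 2 · 2 · 2 · 2
3 · 3 · 1 · 1 · 0 · 1
0 · 0 · 3 · 3 · 1 · 0
3 · 1 · 0 · 2 · 3 · 2
[8] 0 · 3 · 1 · 2 · 1 · 1
1 · 0 · 2 · 2 · 3 · 2
3 · 3 · 1 · 1 · 0 · 1
0 · 0 · 3 · 3 · 1 · 0
3 · 1 · 0 · 2 · 3 · 2
[9] 0 · 3 · 1 · 2 · 2 · 1
1 · 0 · 2 · 3 · 0 · 3
3 · 3 · 1 · 1 · 1 · 1
0 · 0 · 3 · 3 · 1 · 0
3 · 1 · 0 · 2 · 3 · 2
[10] 0 · 3 · 1 · 2 · 2 · 1
1 · 0 · 2 · 3 · 1 · 3
3 · 3 · 1 · 1 · 1 · 1
0 · 0 · 3 · 3 · 1 · 0
3 · 1 · 0 · 2 · 3 · 2
[11] 0 · 3 · 1 · 2 · 2 · 1
1 · 0 · 2 · 3 · 2 · 3
3 · 3 · 1 · 1 · 1 · 1
0 · 0 · 3 · 3 · 1 · 0
3 · 1 · 0 · 2 · 3 · 2
[12] 0 · 3 · 1 · 2 · 2 · 1
1 · 0 · 2 · 3 · 3 · 3
3 · 3 · 1 · 1 · 1 · 1
0 · 0 · 3 · 3 · 1 · 0
3 · 1 · 0 · 2 · 3 · 2
[13] 0 · 3 · 1 · 3 · 3 · 2
1 · 0 · 3 · 0 · 2 · 0
3 · 3 · 1 · 2 · 2 · 2
0 · 0 · 3 · 3 · 1 · 0
3 · 1 · 0 · 2 · 3 · 2
[14] 0 · 3 · 1 · 3 · 3 · 2
1 · 0 · 3 · 0 · 3 · 0
3 · 3 · 1 · 2 · 2 · 2
0 · 0 · 3 · 3 · 1 · 0
3 · 1 · 0 · 2 · 3 · 2
[15] 0 · 3 · 2 · 0 · 1 · 3
1 · 0 · 3 · 2 · 1 · 1
3 · 3 · 1 · 2 · 3 · 2
0 · 0 · 3 · 3 · 1 · 0
3 · 1 · 0 · 2 · 3 · 2
[16] 0 · 3 · 2 · 0 · 1 · 3
1 · 0 · 3 · 2 · 2 · 1
3 · 3 · 1 · 2 · 3 · 2
0 · 0 · 3 · 3 · 1 · 0
3 · 1 · 0 · 2 · 3 · 2
[17] 0 · 3 · 2 · 0 · 1 · 3
1 · 0 · 3 · 2 · 3 · 1
3 · 3 · 1 · 2 · 3 · 2
0 · 0 · 3 · 3 · 1 · 0
3 · 1 · 0 · 2 · 3 · 2
[18] 0 · 3 · 2 · 0 · 2 · 3
1 · 0 · 3 · 3 · 1 · 2
3 · 3 · 1 · 3 · 0 · 3
0 · 0 · 3 · 3 · 2 · 0
3 · 1 · 0 · 2 · 3 · 2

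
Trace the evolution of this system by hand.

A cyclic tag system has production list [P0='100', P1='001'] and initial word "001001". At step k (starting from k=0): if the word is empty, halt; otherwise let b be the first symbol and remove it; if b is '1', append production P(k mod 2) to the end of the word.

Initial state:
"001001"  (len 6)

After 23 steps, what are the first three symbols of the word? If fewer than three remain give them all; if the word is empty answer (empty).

110

k=0  "001001"  (len 6)
k=1  "01001"  (len 5)
k=2  "1001"  (len 4)
k=3  "001100"  (len 6)
k=4  "01100"  (len 5)
k=5  "1100"  (len 4)
k=6  "100001"  (len 6)
k=7  "00001100"  (len 8)
k=8  "0001100"  (len 7)
k=9  "001100"  (len 6)
k=10  "01100"  (len 5)
k=11  "1100"  (len 4)
k=12  "100001"  (len 6)
k=13  "00001100"  (len 8)
k=14  "0001100"  (len 7)
k=15  "001100"  (len 6)
k=16  "01100"  (len 5)
k=17  "1100"  (len 4)
k=18  "100001"  (len 6)
k=19  "00001100"  (len 8)
k=20  "0001100"  (len 7)
k=21  "001100"  (len 6)
k=22  "01100"  (len 5)
k=23  "1100"  (len 4)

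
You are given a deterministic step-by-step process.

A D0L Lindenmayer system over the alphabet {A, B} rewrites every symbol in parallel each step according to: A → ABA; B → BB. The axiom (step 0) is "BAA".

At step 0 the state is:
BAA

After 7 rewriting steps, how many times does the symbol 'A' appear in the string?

256

step 0: BAA
step 1: BBABAABA
step 2: BBBBABABBABAABABBABA
step 3: BBBBBBBBABABBABABBBBABABBABAABABBABABBBBABABBABA
step 4: BBBBBBBBBBBBBBBBABABBABABBBBABABBABABBBBBBBBABABBABABBBBABABBABAABABBABABBBBABABBABABBBBBBBBABABBABABBBBABABBABA
step 5: BBBBBBBBBBBBBBBBBBBBBBBBBBBBBBBBABABBABABBBBABABBABABBBBBB…BBBBBBBBBBABABBABABBBBABABBABABBBBBBBBABABBABABBBBABABBABA  (len 256)
step 6: BBBBBBBBBBBBBBBBBBBBBBBBBBBBBBBBBBBBBBBBBBBBBBBBBBBBBBBBBB…BBBBBBBBBBABABBABABBBBABABBABABBBBBBBBABABBABABBBBABABBABA  (len 576)
step 7: BBBBBBBBBBBBBBBBBBBBBBBBBBBBBBBBBBBBBBBBBBBBBBBBBBBBBBBBBB…BBBBBBBBBBABABBABABBBBABABBABABBBBBBBBABABBABABBBBABABBABA  (len 1280)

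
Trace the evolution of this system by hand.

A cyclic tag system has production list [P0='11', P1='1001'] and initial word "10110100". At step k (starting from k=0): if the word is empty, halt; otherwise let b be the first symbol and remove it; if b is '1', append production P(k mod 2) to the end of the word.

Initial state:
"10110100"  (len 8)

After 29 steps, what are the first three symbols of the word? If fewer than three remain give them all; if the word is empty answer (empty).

001

0) "10110100"  (len 8)
1) "011010011"  (len 9)
2) "11010011"  (len 8)
3) "101001111"  (len 9)
4) "010011111001"  (len 12)
5) "10011111001"  (len 11)
6) "00111110011001"  (len 14)
7) "0111110011001"  (len 13)
8) "111110011001"  (len 12)
9) "1111001100111"  (len 13)
10) "1110011001111001"  (len 16)
11) "11001100111100111"  (len 17)
12) "10011001111001111001"  (len 20)
13) "001100111100111100111"  (len 21)
14) "01100111100111100111"  (len 20)
15) "1100111100111100111"  (len 19)
16) "1001111001111001111001"  (len 22)
17) "00111100111100111100111"  (len 23)
18) "0111100111100111100111"  (len 22)
19) "111100111100111100111"  (len 21)
20) "111001111001111001111001"  (len 24)
21) "1100111100111100111100111"  (len 25)
22) "1001111001111001111001111001"  (len 28)
23) "00111100111100111100111100111"  (len 29)
24) "0111100111100111100111100111"  (len 28)
25) "111100111100111100111100111"  (len 27)
26) "111001111001111001111001111001"  (len 30)
27) "1100111100111100111100111100111"  (len 31)
28) "1001111001111001111001111001111001"  (len 34)
29) "00111100111100111100111100111100111"  (len 35)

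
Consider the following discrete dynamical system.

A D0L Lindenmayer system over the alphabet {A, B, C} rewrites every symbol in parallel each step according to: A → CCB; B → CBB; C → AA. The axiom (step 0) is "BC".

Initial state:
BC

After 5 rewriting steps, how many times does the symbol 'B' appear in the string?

0) BC
1) CBBAA
2) AACBBCBBCCBCCB
3) CCBCCBAACBBCBBAACBBCBBAAAACBBAAAACBB
4) AAAACBBAAAACBBCCBCCBAACBBCBBAACBBCBBCCBCCBAACBBCBBAACBBCBBCCBCCBCCBCCBAACBBCBBCCBCCBCCBCCBAACBBCBB
5) CCBCCBCCBCCBAACBBCBBCCBCCBCCBCCBAACBBCBBAAAACBBAAAACBBCCBC…AACBBCBBAAAACBBAAAACBBAAAACBBAAAACBBCCBCCBAACBBCBBAACBBCBB  (len 256)

100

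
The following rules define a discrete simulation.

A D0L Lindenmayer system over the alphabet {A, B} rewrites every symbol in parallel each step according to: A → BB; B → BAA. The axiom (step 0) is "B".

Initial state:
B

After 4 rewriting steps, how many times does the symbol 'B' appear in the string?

t=0: B
t=1: BAA
t=2: BAABBBB
t=3: BAABBBBBAABAABAABAA
t=4: BAABBBBBAABAABAABAABAABBBBBAABBBBBAABBBBBAABBBB

29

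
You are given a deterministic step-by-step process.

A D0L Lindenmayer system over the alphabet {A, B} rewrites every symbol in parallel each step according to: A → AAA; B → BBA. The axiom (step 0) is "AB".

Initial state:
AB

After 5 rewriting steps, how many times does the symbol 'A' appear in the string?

454

0) AB
1) AAABBA
2) AAAAAAAAABBABBAAAA
3) AAAAAAAAAAAAAAAAAAAAAAAAAAABBABBAAAABBABBAAAAAAAAAAAAA
4) AAAAAAAAAAAAAAAAAAAAAAAAAAAAAAAAAAAAAAAAAAAAAAAAAAAAAAAAAA…AAAABBABBAAAABBABBAAAAAAAAAAAAAAAAAAAAAAAAAAAAAAAAAAAAAAAA  (len 162)
5) AAAAAAAAAAAAAAAAAAAAAAAAAAAAAAAAAAAAAAAAAAAAAAAAAAAAAAAAAA…AAAAAAAAAAAAAAAAAAAAAAAAAAAAAAAAAAAAAAAAAAAAAAAAAAAAAAAAAA  (len 486)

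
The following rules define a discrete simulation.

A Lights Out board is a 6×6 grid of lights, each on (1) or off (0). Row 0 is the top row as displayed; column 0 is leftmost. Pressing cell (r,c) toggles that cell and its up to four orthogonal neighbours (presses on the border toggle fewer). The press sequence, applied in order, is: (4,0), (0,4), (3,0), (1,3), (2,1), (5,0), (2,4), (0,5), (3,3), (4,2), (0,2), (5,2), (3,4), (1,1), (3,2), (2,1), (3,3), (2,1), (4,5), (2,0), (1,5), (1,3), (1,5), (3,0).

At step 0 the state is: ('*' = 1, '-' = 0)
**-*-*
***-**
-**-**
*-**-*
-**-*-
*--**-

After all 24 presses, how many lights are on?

0) **-*-*
***-**
-**-**
*-**-*
-**-*-
*--**-
1) **-*-*
***-**
-**-**
--**-*
*-*-*-
---**-
2) **--*-
***--*
-**-**
--**-*
*-*-*-
---**-
3) **--*-
***--*
***-**
****-*
--*-*-
---**-
4) **-**-
**-***
******
****-*
--*-*-
---**-
5) **-**-
*--***
---***
*-**-*
--*-*-
---**-
6) **-**-
*--***
---***
*-**-*
*-*-*-
**-**-
7) **-**-
*--*-*
------
*-****
*-*-*-
**-**-
8) **-*-*
*--*--
------
*-****
*-*-*-
**-**-
9) **-*-*
*--*--
---*--
*----*
*-***-
**-**-
10) **-*-*
*--*--
---*--
*-*--*
**--*-
*****-
11) *-*--*
*-**--
---*--
*-*--*
**--*-
*****-
12) *-*--*
*-**--
---*--
*-*--*
***-*-
*---*-
13) *-*--*
*-**--
---**-
*-***-
***---
*---*-
14) ***--*
-*-*--
-*-**-
*-***-
***---
*---*-
15) ***--*
-*-*--
-****-
**--*-
**----
*---*-
16) ***--*
---*--
*--**-
*---*-
**----
*---*-
17) ***--*
---*--
*---*-
*-**--
**-*--
*---*-
18) ***--*
-*-*--
-**-*-
****--
**-*--
*---*-
19) ***--*
-*-*--
-**-*-
****-*
**-***
*---**
20) ***--*
**-*--
*-*-*-
-***-*
**-***
*---**
21) ***---
**-***
*-*-**
-***-*
**-***
*---**
22) ****--
***--*
*-****
-***-*
**-***
*---**
23) ****-*
***-*-
*-***-
-***-*
**-***
*---**
24) ****-*
***-*-
--***-
*-**-*
-*-***
*---**

23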